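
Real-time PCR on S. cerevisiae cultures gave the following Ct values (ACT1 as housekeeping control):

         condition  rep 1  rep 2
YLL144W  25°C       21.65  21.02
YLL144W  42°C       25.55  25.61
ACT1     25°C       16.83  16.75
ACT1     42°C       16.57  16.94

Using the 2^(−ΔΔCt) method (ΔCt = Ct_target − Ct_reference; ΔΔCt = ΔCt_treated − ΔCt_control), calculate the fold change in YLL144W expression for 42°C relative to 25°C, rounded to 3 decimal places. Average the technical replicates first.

Mean Ct: YLL144W 25°C 21.335; YLL144W 42°C 25.580; ACT1 25°C 16.790; ACT1 42°C 16.755
ΔCt(25°C) = 21.335 − 16.790 = 4.545
ΔCt(42°C) = 25.580 − 16.755 = 8.825
ΔΔCt = 8.825 − 4.545 = 4.280
Fold change = 2^(−4.280) = 0.0515

0.051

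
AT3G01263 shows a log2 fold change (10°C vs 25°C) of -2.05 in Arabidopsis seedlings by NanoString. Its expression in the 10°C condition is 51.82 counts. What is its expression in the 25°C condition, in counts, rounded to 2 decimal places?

Fold change = 2^(-2.05) = 0.2415
25°C expression = 51.82 / 0.2415 = 214.59

214.59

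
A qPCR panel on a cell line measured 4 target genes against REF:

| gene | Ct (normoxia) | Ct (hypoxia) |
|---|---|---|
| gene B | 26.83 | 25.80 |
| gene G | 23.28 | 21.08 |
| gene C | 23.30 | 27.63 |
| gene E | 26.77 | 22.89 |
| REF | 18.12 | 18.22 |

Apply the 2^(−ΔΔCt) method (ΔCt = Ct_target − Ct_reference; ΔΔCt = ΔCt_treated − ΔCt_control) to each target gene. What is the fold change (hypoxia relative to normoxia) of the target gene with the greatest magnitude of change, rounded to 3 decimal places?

0.053

gene B: ΔΔCt = (25.80−18.22) − (26.83−18.12) = 7.58 − 8.71 = -1.13; fold change = 2^1.13 = 2.189
gene G: ΔΔCt = (21.08−18.22) − (23.28−18.12) = 2.86 − 5.16 = -2.30; fold change = 2^2.30 = 4.925
gene C: ΔΔCt = (27.63−18.22) − (23.30−18.12) = 9.41 − 5.18 = 4.23; fold change = 2^-4.23 = 0.053
gene E: ΔΔCt = (22.89−18.22) − (26.77−18.12) = 4.67 − 8.65 = -3.98; fold change = 2^3.98 = 15.780
gene C has the largest |ΔΔCt| = 4.23.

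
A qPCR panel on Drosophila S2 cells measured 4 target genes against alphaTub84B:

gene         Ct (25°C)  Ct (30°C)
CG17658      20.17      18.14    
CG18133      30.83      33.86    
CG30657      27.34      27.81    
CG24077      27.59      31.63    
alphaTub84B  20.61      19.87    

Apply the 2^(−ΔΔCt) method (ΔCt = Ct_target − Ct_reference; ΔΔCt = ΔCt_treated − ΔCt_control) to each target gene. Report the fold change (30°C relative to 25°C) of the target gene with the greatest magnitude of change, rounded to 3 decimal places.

CG17658: ΔΔCt = (18.14−19.87) − (20.17−20.61) = -1.73 − (-0.44) = -1.29; fold change = 2^1.29 = 2.445
CG18133: ΔΔCt = (33.86−19.87) − (30.83−20.61) = 13.99 − 10.22 = 3.77; fold change = 2^-3.77 = 0.073
CG30657: ΔΔCt = (27.81−19.87) − (27.34−20.61) = 7.94 − 6.73 = 1.21; fold change = 2^-1.21 = 0.432
CG24077: ΔΔCt = (31.63−19.87) − (27.59−20.61) = 11.76 − 6.98 = 4.78; fold change = 2^-4.78 = 0.036
CG24077 has the largest |ΔΔCt| = 4.78.

0.036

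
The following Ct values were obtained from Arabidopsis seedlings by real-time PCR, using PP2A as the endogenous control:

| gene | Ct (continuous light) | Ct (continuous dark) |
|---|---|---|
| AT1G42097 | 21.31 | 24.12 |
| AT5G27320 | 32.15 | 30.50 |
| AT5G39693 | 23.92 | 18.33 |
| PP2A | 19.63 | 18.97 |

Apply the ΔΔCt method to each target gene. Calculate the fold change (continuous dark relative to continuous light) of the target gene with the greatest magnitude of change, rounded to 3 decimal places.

AT1G42097: ΔΔCt = (24.12−18.97) − (21.31−19.63) = 5.15 − 1.68 = 3.47; fold change = 2^-3.47 = 0.090
AT5G27320: ΔΔCt = (30.50−18.97) − (32.15−19.63) = 11.53 − 12.52 = -0.99; fold change = 2^0.99 = 1.986
AT5G39693: ΔΔCt = (18.33−18.97) − (23.92−19.63) = -0.64 − 4.29 = -4.93; fold change = 2^4.93 = 30.484
AT5G39693 has the largest |ΔΔCt| = 4.93.

30.484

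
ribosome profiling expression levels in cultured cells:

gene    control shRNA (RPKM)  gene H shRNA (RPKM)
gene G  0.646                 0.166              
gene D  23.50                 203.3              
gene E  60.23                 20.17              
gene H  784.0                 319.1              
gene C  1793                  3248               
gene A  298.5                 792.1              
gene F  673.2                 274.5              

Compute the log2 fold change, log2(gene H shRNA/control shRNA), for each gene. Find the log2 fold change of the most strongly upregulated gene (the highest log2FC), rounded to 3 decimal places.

log2(0.166/0.646) = -1.960  (gene G)
log2(203.3/23.50) = 3.113  (gene D)
log2(20.17/60.23) = -1.578  (gene E)
log2(319.1/784.0) = -1.297  (gene H)
log2(3248/1793) = 0.857  (gene C)
log2(792.1/298.5) = 1.408  (gene A)
log2(274.5/673.2) = -1.294  (gene F)
gene D is most strongly upregulated.

3.113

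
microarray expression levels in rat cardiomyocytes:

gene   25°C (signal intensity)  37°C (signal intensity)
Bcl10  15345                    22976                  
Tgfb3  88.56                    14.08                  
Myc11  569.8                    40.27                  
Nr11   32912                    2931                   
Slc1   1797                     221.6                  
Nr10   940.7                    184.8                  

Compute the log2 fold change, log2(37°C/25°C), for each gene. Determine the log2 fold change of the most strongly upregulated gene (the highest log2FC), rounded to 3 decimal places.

log2(22976/15345) = 0.582  (Bcl10)
log2(14.08/88.56) = -2.653  (Tgfb3)
log2(40.27/569.8) = -3.823  (Myc11)
log2(2931/32912) = -3.489  (Nr11)
log2(221.6/1797) = -3.020  (Slc1)
log2(184.8/940.7) = -2.348  (Nr10)
Bcl10 is most strongly upregulated.

0.582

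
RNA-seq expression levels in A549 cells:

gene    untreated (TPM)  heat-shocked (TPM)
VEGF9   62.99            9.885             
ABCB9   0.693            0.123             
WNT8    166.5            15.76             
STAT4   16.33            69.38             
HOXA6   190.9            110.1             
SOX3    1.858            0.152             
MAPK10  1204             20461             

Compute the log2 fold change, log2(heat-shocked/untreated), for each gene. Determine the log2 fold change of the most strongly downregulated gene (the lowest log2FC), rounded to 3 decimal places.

log2(9.885/62.99) = -2.672  (VEGF9)
log2(0.123/0.693) = -2.494  (ABCB9)
log2(15.76/166.5) = -3.401  (WNT8)
log2(69.38/16.33) = 2.087  (STAT4)
log2(110.1/190.9) = -0.794  (HOXA6)
log2(0.152/1.858) = -3.612  (SOX3)
log2(20461/1204) = 4.087  (MAPK10)
SOX3 is most strongly downregulated.

-3.612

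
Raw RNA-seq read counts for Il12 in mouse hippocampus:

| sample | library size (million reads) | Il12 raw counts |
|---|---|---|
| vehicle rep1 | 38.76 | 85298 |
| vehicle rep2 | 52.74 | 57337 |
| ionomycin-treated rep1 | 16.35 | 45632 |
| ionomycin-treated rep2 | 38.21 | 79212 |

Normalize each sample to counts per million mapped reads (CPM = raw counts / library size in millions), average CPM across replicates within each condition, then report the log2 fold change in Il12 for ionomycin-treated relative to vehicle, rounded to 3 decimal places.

CPM(vehicle rep1) = 85298 / 38.76 = 2200.6708
CPM(vehicle rep2) = 57337 / 52.74 = 1087.1634
CPM(ionomycin-treated rep1) = 45632 / 16.35 = 2790.9480
CPM(ionomycin-treated rep2) = 79212 / 38.21 = 2073.0699
mean CPM(vehicle) = 1643.9171; mean CPM(ionomycin-treated) = 2432.0089
Fold change = 2432.0089 / 1643.9171 = 1.47940
log2(1.47940) = 0.5650

0.565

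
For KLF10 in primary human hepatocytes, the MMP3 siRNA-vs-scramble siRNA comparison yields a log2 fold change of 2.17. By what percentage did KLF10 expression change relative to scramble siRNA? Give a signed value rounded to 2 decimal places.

350.02%

Fold change = 2^(2.17) = 4.5002
Percent change = (FC − 1) × 100% = (4.5002 − 1) × 100 = 350.02%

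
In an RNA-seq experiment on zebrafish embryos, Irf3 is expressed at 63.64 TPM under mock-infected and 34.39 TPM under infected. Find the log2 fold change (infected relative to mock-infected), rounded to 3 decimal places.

Fold change = 34.39 / 63.64 = 0.5404
log2(0.5404) = -0.8879

-0.888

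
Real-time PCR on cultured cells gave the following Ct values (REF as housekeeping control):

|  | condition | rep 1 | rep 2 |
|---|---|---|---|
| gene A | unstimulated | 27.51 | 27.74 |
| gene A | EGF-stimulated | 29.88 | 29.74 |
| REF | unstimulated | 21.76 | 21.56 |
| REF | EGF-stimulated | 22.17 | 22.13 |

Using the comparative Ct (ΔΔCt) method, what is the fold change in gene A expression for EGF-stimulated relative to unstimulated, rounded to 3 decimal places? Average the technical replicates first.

0.309

Mean Ct: gene A unstimulated 27.625; gene A EGF-stimulated 29.810; REF unstimulated 21.660; REF EGF-stimulated 22.150
ΔCt(unstimulated) = 27.625 − 21.660 = 5.965
ΔCt(EGF-stimulated) = 29.810 − 22.150 = 7.660
ΔΔCt = 7.660 − 5.965 = 1.695
Fold change = 2^(−1.695) = 0.3089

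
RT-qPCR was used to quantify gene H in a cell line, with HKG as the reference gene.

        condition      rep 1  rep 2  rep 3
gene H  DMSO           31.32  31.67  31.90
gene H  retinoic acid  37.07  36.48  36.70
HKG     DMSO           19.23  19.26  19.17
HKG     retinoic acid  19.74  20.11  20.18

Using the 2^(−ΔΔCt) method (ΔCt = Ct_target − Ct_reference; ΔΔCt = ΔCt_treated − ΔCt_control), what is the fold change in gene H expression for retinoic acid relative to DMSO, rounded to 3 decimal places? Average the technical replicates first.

0.050

Mean Ct: gene H DMSO 31.630; gene H retinoic acid 36.750; HKG DMSO 19.220; HKG retinoic acid 20.010
ΔCt(DMSO) = 31.630 − 19.220 = 12.410
ΔCt(retinoic acid) = 36.750 − 20.010 = 16.740
ΔΔCt = 16.740 − 12.410 = 4.330
Fold change = 2^(−4.330) = 0.0497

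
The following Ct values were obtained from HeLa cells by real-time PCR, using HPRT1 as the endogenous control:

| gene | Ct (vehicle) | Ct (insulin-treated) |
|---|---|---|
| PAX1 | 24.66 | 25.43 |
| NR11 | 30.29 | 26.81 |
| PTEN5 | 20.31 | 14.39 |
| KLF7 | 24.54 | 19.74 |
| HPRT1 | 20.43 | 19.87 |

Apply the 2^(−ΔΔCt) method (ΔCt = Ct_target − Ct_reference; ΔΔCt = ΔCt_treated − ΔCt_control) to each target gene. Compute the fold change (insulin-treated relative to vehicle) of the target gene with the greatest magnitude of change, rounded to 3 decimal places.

PAX1: ΔΔCt = (25.43−19.87) − (24.66−20.43) = 5.56 − 4.23 = 1.33; fold change = 2^-1.33 = 0.398
NR11: ΔΔCt = (26.81−19.87) − (30.29−20.43) = 6.94 − 9.86 = -2.92; fold change = 2^2.92 = 7.568
PTEN5: ΔΔCt = (14.39−19.87) − (20.31−20.43) = -5.48 − (-0.12) = -5.36; fold change = 2^5.36 = 41.070
KLF7: ΔΔCt = (19.74−19.87) − (24.54−20.43) = -0.13 − 4.11 = -4.24; fold change = 2^4.24 = 18.896
PTEN5 has the largest |ΔΔCt| = 5.36.

41.070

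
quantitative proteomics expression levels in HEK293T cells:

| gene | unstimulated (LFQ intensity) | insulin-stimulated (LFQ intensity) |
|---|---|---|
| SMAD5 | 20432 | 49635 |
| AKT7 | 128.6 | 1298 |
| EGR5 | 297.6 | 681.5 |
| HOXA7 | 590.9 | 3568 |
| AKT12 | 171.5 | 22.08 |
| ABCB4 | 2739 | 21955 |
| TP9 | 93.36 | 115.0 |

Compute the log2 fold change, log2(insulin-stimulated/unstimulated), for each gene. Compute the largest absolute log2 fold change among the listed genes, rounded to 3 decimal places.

log2(49635/20432) = 1.281  (SMAD5)
log2(1298/128.6) = 3.335  (AKT7)
log2(681.5/297.6) = 1.195  (EGR5)
log2(3568/590.9) = 2.594  (HOXA7)
log2(22.08/171.5) = -2.957  (AKT12)
log2(21955/2739) = 3.003  (ABCB4)
log2(115.0/93.36) = 0.301  (TP9)
The largest magnitude belongs to AKT7.

3.335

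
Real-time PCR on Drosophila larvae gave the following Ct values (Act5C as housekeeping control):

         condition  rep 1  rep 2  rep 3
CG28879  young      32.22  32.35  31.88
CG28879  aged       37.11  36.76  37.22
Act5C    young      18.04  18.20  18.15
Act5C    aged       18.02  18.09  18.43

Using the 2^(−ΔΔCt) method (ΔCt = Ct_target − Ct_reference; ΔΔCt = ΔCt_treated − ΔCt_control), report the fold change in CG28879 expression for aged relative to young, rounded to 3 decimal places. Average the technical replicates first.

Mean Ct: CG28879 young 32.150; CG28879 aged 37.030; Act5C young 18.130; Act5C aged 18.180
ΔCt(young) = 32.150 − 18.130 = 14.020
ΔCt(aged) = 37.030 − 18.180 = 18.850
ΔΔCt = 18.850 − 14.020 = 4.830
Fold change = 2^(−4.830) = 0.0352

0.035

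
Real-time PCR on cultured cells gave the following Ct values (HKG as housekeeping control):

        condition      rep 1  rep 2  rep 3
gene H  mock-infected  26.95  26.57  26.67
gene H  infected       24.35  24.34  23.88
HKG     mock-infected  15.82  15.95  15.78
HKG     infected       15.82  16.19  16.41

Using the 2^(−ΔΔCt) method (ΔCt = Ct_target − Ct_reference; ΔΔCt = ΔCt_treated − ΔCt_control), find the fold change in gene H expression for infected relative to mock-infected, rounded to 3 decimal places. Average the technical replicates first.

Mean Ct: gene H mock-infected 26.730; gene H infected 24.190; HKG mock-infected 15.850; HKG infected 16.140
ΔCt(mock-infected) = 26.730 − 15.850 = 10.880
ΔCt(infected) = 24.190 − 16.140 = 8.050
ΔΔCt = 8.050 − 10.880 = -2.830
Fold change = 2^(−(-2.830)) = 2^2.830 = 7.1107

7.111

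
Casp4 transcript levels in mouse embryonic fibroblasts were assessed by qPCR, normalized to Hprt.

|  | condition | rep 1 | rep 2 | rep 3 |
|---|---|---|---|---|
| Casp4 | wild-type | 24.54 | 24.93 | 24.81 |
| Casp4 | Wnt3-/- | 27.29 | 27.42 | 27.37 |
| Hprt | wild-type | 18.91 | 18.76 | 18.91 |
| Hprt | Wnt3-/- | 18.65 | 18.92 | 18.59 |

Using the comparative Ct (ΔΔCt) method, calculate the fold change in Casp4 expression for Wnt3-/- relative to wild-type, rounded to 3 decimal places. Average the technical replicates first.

0.150

Mean Ct: Casp4 wild-type 24.760; Casp4 Wnt3-/- 27.360; Hprt wild-type 18.860; Hprt Wnt3-/- 18.720
ΔCt(wild-type) = 24.760 − 18.860 = 5.900
ΔCt(Wnt3-/-) = 27.360 − 18.720 = 8.640
ΔΔCt = 8.640 − 5.900 = 2.740
Fold change = 2^(−2.740) = 0.1497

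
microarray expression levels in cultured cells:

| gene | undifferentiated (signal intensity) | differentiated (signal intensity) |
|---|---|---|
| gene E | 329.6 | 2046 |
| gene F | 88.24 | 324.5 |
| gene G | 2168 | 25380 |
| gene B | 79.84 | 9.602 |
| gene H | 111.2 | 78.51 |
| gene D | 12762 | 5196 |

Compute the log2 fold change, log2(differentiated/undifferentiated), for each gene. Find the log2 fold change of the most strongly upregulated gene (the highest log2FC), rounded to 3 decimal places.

log2(2046/329.6) = 2.634  (gene E)
log2(324.5/88.24) = 1.879  (gene F)
log2(25380/2168) = 3.549  (gene G)
log2(9.602/79.84) = -3.056  (gene B)
log2(78.51/111.2) = -0.502  (gene H)
log2(5196/12762) = -1.296  (gene D)
gene G is most strongly upregulated.

3.549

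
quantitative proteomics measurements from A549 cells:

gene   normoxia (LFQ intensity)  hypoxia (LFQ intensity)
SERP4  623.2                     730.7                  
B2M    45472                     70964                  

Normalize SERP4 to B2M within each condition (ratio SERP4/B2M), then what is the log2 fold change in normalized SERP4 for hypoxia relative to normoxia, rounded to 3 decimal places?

SERP4/B2M (normoxia) = 623.2 / 45472 = 0.013705
SERP4/B2M (hypoxia) = 730.7 / 70964 = 0.010297
Fold change = 0.010297 / 0.013705 = 0.7513
log2(0.7513) = -0.4125

-0.413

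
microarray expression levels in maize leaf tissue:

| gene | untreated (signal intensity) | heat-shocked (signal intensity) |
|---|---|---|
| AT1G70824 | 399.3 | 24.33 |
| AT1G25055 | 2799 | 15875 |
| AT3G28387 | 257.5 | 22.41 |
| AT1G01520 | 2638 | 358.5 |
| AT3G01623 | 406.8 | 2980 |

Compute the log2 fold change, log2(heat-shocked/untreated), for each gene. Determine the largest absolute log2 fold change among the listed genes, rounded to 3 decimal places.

log2(24.33/399.3) = -4.037  (AT1G70824)
log2(15875/2799) = 2.504  (AT1G25055)
log2(22.41/257.5) = -3.522  (AT3G28387)
log2(358.5/2638) = -2.879  (AT1G01520)
log2(2980/406.8) = 2.873  (AT3G01623)
The largest magnitude belongs to AT1G70824.

4.037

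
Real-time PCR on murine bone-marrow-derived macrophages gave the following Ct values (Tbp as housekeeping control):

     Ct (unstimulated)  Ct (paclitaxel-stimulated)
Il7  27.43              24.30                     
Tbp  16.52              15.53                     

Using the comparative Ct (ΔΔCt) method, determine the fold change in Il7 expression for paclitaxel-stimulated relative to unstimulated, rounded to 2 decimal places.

ΔCt(unstimulated) = 27.430 − 16.520 = 10.910
ΔCt(paclitaxel-stimulated) = 24.300 − 15.530 = 8.770
ΔΔCt = 8.770 − 10.910 = -2.140
Fold change = 2^(−(-2.140)) = 2^2.140 = 4.408

4.41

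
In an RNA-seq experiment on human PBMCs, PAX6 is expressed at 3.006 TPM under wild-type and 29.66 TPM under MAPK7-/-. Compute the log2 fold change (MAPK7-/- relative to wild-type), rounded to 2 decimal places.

3.30

Fold change = 29.66 / 3.006 = 9.8669
log2(9.8669) = 3.303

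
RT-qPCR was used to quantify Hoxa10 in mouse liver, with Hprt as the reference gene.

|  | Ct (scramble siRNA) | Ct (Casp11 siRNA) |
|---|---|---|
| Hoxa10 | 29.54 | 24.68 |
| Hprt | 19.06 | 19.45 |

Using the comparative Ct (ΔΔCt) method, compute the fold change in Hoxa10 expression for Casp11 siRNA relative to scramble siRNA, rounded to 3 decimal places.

38.055

ΔCt(scramble siRNA) = 29.540 − 19.060 = 10.480
ΔCt(Casp11 siRNA) = 24.680 − 19.450 = 5.230
ΔΔCt = 5.230 − 10.480 = -5.250
Fold change = 2^(−(-5.250)) = 2^5.250 = 38.0546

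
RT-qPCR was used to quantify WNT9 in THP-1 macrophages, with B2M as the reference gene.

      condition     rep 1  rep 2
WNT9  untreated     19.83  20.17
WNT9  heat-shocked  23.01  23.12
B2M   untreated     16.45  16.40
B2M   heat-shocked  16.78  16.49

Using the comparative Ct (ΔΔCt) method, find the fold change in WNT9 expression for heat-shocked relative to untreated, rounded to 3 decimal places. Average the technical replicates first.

Mean Ct: WNT9 untreated 20.000; WNT9 heat-shocked 23.065; B2M untreated 16.425; B2M heat-shocked 16.635
ΔCt(untreated) = 20.000 − 16.425 = 3.575
ΔCt(heat-shocked) = 23.065 − 16.635 = 6.430
ΔΔCt = 6.430 − 3.575 = 2.855
Fold change = 2^(−2.855) = 0.1382

0.138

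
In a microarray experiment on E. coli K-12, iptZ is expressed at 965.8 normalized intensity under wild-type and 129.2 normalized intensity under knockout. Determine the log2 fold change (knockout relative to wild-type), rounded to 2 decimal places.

-2.90

Fold change = 129.2 / 965.8 = 0.1338
log2(0.1338) = -2.902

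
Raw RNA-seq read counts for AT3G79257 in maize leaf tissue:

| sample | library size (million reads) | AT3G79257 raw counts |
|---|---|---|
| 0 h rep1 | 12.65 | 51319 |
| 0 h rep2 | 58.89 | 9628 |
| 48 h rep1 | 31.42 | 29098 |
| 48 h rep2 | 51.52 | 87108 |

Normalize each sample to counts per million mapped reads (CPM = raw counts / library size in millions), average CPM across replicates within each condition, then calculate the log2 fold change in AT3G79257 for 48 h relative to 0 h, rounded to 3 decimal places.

CPM(0 h rep1) = 51319 / 12.65 = 4056.8379
CPM(0 h rep2) = 9628 / 58.89 = 163.4913
CPM(48 h rep1) = 29098 / 31.42 = 926.0980
CPM(48 h rep2) = 87108 / 51.52 = 1690.7609
mean CPM(0 h) = 2110.1646; mean CPM(48 h) = 1308.4294
Fold change = 1308.4294 / 2110.1646 = 0.62006
log2(0.62006) = -0.6895

-0.690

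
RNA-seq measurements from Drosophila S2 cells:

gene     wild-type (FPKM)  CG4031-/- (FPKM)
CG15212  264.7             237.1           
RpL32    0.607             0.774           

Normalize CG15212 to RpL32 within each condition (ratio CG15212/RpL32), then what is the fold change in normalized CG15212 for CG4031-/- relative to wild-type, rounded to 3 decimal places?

0.702

CG15212/RpL32 (wild-type) = 264.7 / 0.607 = 436.08
CG15212/RpL32 (CG4031-/-) = 237.1 / 0.774 = 306.33
Fold change = 306.33 / 436.08 = 0.7025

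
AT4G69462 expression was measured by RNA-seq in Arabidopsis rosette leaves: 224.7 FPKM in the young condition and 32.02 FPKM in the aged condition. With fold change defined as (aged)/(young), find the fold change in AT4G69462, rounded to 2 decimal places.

Fold change = 32.02 / 224.7 = 0.143
AT4G69462 is downregulated.

0.14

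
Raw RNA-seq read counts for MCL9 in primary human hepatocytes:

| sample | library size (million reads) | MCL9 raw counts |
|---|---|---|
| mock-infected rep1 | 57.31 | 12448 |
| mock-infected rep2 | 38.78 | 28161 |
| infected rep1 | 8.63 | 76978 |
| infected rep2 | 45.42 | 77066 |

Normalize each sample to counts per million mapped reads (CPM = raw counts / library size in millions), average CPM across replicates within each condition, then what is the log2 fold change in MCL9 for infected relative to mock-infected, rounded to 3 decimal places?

3.492

CPM(mock-infected rep1) = 12448 / 57.31 = 217.2047
CPM(mock-infected rep2) = 28161 / 38.78 = 726.1733
CPM(infected rep1) = 76978 / 8.63 = 8919.8146
CPM(infected rep2) = 77066 / 45.42 = 1696.7415
mean CPM(mock-infected) = 471.6890; mean CPM(infected) = 5308.2781
Fold change = 5308.2781 / 471.6890 = 11.25377
log2(11.25377) = 3.4923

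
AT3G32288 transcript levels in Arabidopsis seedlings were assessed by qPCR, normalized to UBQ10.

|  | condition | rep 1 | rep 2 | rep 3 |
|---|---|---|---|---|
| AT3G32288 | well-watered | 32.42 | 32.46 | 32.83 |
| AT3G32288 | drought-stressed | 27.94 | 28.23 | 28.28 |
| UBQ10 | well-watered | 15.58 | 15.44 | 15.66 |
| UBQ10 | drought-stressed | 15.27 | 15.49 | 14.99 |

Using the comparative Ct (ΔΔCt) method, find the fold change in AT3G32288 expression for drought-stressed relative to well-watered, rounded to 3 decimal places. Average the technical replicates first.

Mean Ct: AT3G32288 well-watered 32.570; AT3G32288 drought-stressed 28.150; UBQ10 well-watered 15.560; UBQ10 drought-stressed 15.250
ΔCt(well-watered) = 32.570 − 15.560 = 17.010
ΔCt(drought-stressed) = 28.150 − 15.250 = 12.900
ΔΔCt = 12.900 − 17.010 = -4.110
Fold change = 2^(−(-4.110)) = 2^4.110 = 17.2677

17.268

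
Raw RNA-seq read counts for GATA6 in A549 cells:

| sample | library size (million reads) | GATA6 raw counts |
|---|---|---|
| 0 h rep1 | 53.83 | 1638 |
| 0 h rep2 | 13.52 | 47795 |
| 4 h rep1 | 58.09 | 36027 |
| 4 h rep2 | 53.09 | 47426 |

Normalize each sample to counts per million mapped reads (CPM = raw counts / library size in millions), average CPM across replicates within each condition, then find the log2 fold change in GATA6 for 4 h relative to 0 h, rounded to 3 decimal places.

CPM(0 h rep1) = 1638 / 53.83 = 30.4291
CPM(0 h rep2) = 47795 / 13.52 = 3535.1331
CPM(4 h rep1) = 36027 / 58.09 = 620.1928
CPM(4 h rep2) = 47426 / 53.09 = 893.3132
mean CPM(0 h) = 1782.7811; mean CPM(4 h) = 756.7530
Fold change = 756.7530 / 1782.7811 = 0.42448
log2(0.42448) = -1.2362

-1.236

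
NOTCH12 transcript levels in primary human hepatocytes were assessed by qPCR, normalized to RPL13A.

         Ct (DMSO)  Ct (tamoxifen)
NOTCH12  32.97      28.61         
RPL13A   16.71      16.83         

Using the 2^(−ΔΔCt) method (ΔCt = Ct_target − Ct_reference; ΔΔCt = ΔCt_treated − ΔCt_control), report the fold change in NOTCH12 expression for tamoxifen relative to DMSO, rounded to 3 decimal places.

22.316

ΔCt(DMSO) = 32.970 − 16.710 = 16.260
ΔCt(tamoxifen) = 28.610 − 16.830 = 11.780
ΔΔCt = 11.780 − 16.260 = -4.480
Fold change = 2^(−(-4.480)) = 2^4.480 = 22.3159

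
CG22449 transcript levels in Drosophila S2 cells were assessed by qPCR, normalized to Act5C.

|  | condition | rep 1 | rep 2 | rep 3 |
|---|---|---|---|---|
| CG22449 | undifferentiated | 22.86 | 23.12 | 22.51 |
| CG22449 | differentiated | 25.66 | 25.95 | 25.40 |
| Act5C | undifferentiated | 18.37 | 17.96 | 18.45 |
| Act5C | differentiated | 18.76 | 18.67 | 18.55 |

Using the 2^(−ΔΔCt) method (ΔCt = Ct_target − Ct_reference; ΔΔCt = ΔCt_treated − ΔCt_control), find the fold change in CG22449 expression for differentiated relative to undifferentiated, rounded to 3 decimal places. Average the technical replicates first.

Mean Ct: CG22449 undifferentiated 22.830; CG22449 differentiated 25.670; Act5C undifferentiated 18.260; Act5C differentiated 18.660
ΔCt(undifferentiated) = 22.830 − 18.260 = 4.570
ΔCt(differentiated) = 25.670 − 18.660 = 7.010
ΔΔCt = 7.010 − 4.570 = 2.440
Fold change = 2^(−2.440) = 0.1843

0.184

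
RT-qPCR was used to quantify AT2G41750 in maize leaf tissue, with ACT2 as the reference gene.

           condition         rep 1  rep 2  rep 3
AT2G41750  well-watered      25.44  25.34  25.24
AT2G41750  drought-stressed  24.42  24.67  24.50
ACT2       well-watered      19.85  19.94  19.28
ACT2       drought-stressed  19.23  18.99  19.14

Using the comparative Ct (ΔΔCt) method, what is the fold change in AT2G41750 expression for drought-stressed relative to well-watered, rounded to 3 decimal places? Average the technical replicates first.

1.181

Mean Ct: AT2G41750 well-watered 25.340; AT2G41750 drought-stressed 24.530; ACT2 well-watered 19.690; ACT2 drought-stressed 19.120
ΔCt(well-watered) = 25.340 − 19.690 = 5.650
ΔCt(drought-stressed) = 24.530 − 19.120 = 5.410
ΔΔCt = 5.410 − 5.650 = -0.240
Fold change = 2^(−(-0.240)) = 2^0.240 = 1.1810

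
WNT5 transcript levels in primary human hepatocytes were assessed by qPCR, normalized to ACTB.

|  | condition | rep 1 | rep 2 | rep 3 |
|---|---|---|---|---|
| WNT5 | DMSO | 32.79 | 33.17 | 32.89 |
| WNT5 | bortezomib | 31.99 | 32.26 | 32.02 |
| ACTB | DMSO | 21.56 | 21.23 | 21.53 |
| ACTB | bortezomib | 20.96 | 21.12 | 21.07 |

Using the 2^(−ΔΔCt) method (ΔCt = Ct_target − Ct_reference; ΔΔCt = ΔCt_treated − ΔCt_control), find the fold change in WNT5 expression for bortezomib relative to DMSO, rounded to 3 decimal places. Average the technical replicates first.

Mean Ct: WNT5 DMSO 32.950; WNT5 bortezomib 32.090; ACTB DMSO 21.440; ACTB bortezomib 21.050
ΔCt(DMSO) = 32.950 − 21.440 = 11.510
ΔCt(bortezomib) = 32.090 − 21.050 = 11.040
ΔΔCt = 11.040 − 11.510 = -0.470
Fold change = 2^(−(-0.470)) = 2^0.470 = 1.3851

1.385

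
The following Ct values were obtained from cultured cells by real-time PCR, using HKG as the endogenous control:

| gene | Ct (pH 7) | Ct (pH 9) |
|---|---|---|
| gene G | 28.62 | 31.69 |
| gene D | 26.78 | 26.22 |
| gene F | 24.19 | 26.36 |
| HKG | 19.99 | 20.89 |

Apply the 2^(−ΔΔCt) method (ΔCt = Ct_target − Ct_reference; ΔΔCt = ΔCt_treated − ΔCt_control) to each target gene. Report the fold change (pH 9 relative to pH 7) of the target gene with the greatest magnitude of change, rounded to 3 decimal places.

0.222

gene G: ΔΔCt = (31.69−20.89) − (28.62−19.99) = 10.80 − 8.63 = 2.17; fold change = 2^-2.17 = 0.222
gene D: ΔΔCt = (26.22−20.89) − (26.78−19.99) = 5.33 − 6.79 = -1.46; fold change = 2^1.46 = 2.751
gene F: ΔΔCt = (26.36−20.89) − (24.19−19.99) = 5.47 − 4.20 = 1.27; fold change = 2^-1.27 = 0.415
gene G has the largest |ΔΔCt| = 2.17.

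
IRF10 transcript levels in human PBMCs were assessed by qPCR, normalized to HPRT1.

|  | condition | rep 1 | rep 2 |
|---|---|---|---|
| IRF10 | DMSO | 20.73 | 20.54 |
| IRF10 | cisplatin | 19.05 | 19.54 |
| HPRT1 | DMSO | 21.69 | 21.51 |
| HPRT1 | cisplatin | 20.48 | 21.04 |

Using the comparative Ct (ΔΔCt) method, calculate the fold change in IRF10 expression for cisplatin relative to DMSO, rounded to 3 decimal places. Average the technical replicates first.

Mean Ct: IRF10 DMSO 20.635; IRF10 cisplatin 19.295; HPRT1 DMSO 21.600; HPRT1 cisplatin 20.760
ΔCt(DMSO) = 20.635 − 21.600 = -0.965
ΔCt(cisplatin) = 19.295 − 20.760 = -1.465
ΔΔCt = -1.465 − (-0.965) = -0.500
Fold change = 2^(−(-0.500)) = 2^0.500 = 1.4142

1.414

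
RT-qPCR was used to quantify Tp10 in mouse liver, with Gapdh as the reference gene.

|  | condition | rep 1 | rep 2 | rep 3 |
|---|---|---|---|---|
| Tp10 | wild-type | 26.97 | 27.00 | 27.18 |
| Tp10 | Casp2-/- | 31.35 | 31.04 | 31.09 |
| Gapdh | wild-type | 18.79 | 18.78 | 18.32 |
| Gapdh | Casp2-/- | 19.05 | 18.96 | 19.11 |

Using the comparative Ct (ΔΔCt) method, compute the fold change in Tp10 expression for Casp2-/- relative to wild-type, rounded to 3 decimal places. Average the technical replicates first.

0.077

Mean Ct: Tp10 wild-type 27.050; Tp10 Casp2-/- 31.160; Gapdh wild-type 18.630; Gapdh Casp2-/- 19.040
ΔCt(wild-type) = 27.050 − 18.630 = 8.420
ΔCt(Casp2-/-) = 31.160 − 19.040 = 12.120
ΔΔCt = 12.120 − 8.420 = 3.700
Fold change = 2^(−3.700) = 0.0769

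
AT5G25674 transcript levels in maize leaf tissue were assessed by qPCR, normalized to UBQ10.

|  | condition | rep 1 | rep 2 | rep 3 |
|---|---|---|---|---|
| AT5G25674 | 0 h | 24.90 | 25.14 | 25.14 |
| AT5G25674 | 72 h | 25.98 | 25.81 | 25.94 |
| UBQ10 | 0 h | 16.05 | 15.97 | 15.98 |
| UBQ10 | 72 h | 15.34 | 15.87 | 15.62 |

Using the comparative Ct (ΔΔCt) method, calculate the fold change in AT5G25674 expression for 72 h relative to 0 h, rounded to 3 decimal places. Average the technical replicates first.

Mean Ct: AT5G25674 0 h 25.060; AT5G25674 72 h 25.910; UBQ10 0 h 16.000; UBQ10 72 h 15.610
ΔCt(0 h) = 25.060 − 16.000 = 9.060
ΔCt(72 h) = 25.910 − 15.610 = 10.300
ΔΔCt = 10.300 − 9.060 = 1.240
Fold change = 2^(−1.240) = 0.4234

0.423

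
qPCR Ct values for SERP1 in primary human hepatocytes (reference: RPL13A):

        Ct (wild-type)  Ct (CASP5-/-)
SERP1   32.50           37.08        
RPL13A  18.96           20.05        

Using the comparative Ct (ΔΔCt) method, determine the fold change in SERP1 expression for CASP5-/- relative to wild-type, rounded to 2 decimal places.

0.09

ΔCt(wild-type) = 32.500 − 18.960 = 13.540
ΔCt(CASP5-/-) = 37.080 − 20.050 = 17.030
ΔΔCt = 17.030 − 13.540 = 3.490
Fold change = 2^(−3.490) = 0.089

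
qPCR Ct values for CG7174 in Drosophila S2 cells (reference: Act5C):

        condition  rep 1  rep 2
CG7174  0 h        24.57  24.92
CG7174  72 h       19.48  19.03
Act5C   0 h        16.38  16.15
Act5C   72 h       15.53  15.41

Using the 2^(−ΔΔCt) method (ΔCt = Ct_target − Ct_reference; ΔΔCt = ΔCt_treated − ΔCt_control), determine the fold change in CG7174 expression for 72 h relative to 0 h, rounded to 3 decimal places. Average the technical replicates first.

25.902

Mean Ct: CG7174 0 h 24.745; CG7174 72 h 19.255; Act5C 0 h 16.265; Act5C 72 h 15.470
ΔCt(0 h) = 24.745 − 16.265 = 8.480
ΔCt(72 h) = 19.255 − 15.470 = 3.785
ΔΔCt = 3.785 − 8.480 = -4.695
Fold change = 2^(−(-4.695)) = 2^4.695 = 25.9022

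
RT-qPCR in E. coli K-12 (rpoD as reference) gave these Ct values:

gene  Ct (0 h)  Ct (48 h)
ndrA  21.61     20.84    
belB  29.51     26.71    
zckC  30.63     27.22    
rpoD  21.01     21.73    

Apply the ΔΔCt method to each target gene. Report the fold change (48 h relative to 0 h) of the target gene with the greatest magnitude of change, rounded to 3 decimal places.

ndrA: ΔΔCt = (20.84−21.73) − (21.61−21.01) = -0.89 − 0.60 = -1.49; fold change = 2^1.49 = 2.809
belB: ΔΔCt = (26.71−21.73) − (29.51−21.01) = 4.98 − 8.50 = -3.52; fold change = 2^3.52 = 11.472
zckC: ΔΔCt = (27.22−21.73) − (30.63−21.01) = 5.49 − 9.62 = -4.13; fold change = 2^4.13 = 17.509
zckC has the largest |ΔΔCt| = 4.13.

17.509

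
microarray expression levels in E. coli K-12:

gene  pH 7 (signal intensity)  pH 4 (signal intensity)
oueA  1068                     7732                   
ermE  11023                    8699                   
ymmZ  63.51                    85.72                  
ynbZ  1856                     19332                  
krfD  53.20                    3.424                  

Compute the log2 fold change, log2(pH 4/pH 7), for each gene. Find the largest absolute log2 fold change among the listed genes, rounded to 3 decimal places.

log2(7732/1068) = 2.856  (oueA)
log2(8699/11023) = -0.342  (ermE)
log2(85.72/63.51) = 0.433  (ymmZ)
log2(19332/1856) = 3.381  (ynbZ)
log2(3.424/53.20) = -3.958  (krfD)
The largest magnitude belongs to krfD.

3.958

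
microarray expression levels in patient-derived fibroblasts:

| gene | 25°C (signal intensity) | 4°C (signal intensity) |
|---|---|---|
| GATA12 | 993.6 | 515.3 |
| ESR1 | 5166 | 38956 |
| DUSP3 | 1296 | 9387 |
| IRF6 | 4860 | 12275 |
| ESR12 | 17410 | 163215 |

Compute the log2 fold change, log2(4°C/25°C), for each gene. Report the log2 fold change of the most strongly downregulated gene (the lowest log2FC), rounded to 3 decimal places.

log2(515.3/993.6) = -0.947  (GATA12)
log2(38956/5166) = 2.915  (ESR1)
log2(9387/1296) = 2.857  (DUSP3)
log2(12275/4860) = 1.337  (IRF6)
log2(163215/17410) = 3.229  (ESR12)
GATA12 is most strongly downregulated.

-0.947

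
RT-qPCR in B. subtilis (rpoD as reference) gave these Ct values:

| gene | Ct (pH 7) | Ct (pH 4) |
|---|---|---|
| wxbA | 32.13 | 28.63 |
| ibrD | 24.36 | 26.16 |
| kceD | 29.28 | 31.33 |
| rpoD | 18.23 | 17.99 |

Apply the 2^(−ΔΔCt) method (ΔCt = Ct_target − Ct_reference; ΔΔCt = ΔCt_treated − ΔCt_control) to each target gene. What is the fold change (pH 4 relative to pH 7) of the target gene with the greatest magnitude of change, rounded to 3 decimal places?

wxbA: ΔΔCt = (28.63−17.99) − (32.13−18.23) = 10.64 − 13.90 = -3.26; fold change = 2^3.26 = 9.580
ibrD: ΔΔCt = (26.16−17.99) − (24.36−18.23) = 8.17 − 6.13 = 2.04; fold change = 2^-2.04 = 0.243
kceD: ΔΔCt = (31.33−17.99) − (29.28−18.23) = 13.34 − 11.05 = 2.29; fold change = 2^-2.29 = 0.204
wxbA has the largest |ΔΔCt| = 3.26.

9.580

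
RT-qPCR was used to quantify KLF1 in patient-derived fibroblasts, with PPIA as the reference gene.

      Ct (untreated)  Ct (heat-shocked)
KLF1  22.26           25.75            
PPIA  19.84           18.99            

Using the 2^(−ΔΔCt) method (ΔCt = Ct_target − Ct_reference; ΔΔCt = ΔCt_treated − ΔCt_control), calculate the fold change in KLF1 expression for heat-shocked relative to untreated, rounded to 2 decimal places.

0.05

ΔCt(untreated) = 22.260 − 19.840 = 2.420
ΔCt(heat-shocked) = 25.750 − 18.990 = 6.760
ΔΔCt = 6.760 − 2.420 = 4.340
Fold change = 2^(−4.340) = 0.049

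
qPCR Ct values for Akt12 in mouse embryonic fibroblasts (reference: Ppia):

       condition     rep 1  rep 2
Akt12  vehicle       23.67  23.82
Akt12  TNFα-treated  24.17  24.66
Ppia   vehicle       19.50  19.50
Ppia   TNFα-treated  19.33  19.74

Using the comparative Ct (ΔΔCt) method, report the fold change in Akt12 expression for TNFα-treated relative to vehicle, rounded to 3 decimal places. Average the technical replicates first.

Mean Ct: Akt12 vehicle 23.745; Akt12 TNFα-treated 24.415; Ppia vehicle 19.500; Ppia TNFα-treated 19.535
ΔCt(vehicle) = 23.745 − 19.500 = 4.245
ΔCt(TNFα-treated) = 24.415 − 19.535 = 4.880
ΔΔCt = 4.880 − 4.245 = 0.635
Fold change = 2^(−0.635) = 0.6439

0.644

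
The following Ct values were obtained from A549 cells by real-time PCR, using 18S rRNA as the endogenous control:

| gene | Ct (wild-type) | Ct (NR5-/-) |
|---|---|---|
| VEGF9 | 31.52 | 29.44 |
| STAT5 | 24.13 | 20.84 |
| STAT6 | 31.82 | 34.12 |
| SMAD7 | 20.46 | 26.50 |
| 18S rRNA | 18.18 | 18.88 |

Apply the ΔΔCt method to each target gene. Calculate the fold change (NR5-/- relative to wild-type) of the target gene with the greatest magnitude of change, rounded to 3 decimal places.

0.025

VEGF9: ΔΔCt = (29.44−18.88) − (31.52−18.18) = 10.56 − 13.34 = -2.78; fold change = 2^2.78 = 6.869
STAT5: ΔΔCt = (20.84−18.88) − (24.13−18.18) = 1.96 − 5.95 = -3.99; fold change = 2^3.99 = 15.889
STAT6: ΔΔCt = (34.12−18.88) − (31.82−18.18) = 15.24 − 13.64 = 1.60; fold change = 2^-1.60 = 0.330
SMAD7: ΔΔCt = (26.50−18.88) − (20.46−18.18) = 7.62 − 2.28 = 5.34; fold change = 2^-5.34 = 0.025
SMAD7 has the largest |ΔΔCt| = 5.34.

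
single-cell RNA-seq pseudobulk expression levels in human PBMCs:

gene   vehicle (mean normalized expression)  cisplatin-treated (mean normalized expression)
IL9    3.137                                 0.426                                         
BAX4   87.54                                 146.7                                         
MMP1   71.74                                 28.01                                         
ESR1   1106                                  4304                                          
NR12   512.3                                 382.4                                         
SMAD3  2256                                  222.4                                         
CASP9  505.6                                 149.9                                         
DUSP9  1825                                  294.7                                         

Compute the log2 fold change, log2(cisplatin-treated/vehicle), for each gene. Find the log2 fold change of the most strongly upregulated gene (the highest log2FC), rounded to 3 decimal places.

log2(0.426/3.137) = -2.880  (IL9)
log2(146.7/87.54) = 0.745  (BAX4)
log2(28.01/71.74) = -1.357  (MMP1)
log2(4304/1106) = 1.960  (ESR1)
log2(382.4/512.3) = -0.422  (NR12)
log2(222.4/2256) = -3.343  (SMAD3)
log2(149.9/505.6) = -1.754  (CASP9)
log2(294.7/1825) = -2.631  (DUSP9)
ESR1 is most strongly upregulated.

1.960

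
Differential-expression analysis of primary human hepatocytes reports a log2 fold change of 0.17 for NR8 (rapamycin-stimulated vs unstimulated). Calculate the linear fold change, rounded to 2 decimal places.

1.13

Fold change = 2^(0.17) = 1.125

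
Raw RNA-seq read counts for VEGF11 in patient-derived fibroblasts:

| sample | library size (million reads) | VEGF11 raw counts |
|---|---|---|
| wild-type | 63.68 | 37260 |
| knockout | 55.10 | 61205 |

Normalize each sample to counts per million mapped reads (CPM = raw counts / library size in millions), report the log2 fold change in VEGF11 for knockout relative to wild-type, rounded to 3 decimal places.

CPM(wild-type) = 37260 / 63.68 = 585.1131
CPM(knockout) = 61205 / 55.10 = 1110.7985
Fold change = 1110.7985 / 585.1131 = 1.89843
log2(1.89843) = 0.9248

0.925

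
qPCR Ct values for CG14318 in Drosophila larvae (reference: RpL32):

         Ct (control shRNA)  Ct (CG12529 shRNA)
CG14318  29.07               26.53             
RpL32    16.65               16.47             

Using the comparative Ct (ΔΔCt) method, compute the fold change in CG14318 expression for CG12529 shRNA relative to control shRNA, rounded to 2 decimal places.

5.13

ΔCt(control shRNA) = 29.070 − 16.650 = 12.420
ΔCt(CG12529 shRNA) = 26.530 − 16.470 = 10.060
ΔΔCt = 10.060 − 12.420 = -2.360
Fold change = 2^(−(-2.360)) = 2^2.360 = 5.134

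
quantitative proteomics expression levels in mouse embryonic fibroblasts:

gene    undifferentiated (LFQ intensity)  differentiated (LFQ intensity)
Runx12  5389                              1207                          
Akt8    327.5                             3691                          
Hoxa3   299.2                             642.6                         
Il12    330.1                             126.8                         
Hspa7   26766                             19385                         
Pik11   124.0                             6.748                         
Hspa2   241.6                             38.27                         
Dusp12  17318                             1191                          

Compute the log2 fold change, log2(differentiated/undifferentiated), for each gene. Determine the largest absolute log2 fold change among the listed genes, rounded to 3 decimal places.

log2(1207/5389) = -2.159  (Runx12)
log2(3691/327.5) = 3.494  (Akt8)
log2(642.6/299.2) = 1.103  (Hoxa3)
log2(126.8/330.1) = -1.380  (Il12)
log2(19385/26766) = -0.465  (Hspa7)
log2(6.748/124.0) = -4.200  (Pik11)
log2(38.27/241.6) = -2.658  (Hspa2)
log2(1191/17318) = -3.862  (Dusp12)
The largest magnitude belongs to Pik11.

4.200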